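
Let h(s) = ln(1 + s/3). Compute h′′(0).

-1/9

From the series, [s^2] h = -1/18; multiply by 2! = 2 to get -1/9.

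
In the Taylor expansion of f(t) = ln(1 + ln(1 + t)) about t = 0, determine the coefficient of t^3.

7/6

Compose series: expand the inner function first, then feed it into the outer expansion.
[t^0] = 0;  [t^1] = 1;  [t^2] = -1;  [t^3] = 7/6.
So c_3 = f′′′(0)/3! = 7/6.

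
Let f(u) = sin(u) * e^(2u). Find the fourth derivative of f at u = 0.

24

Write out both Maclaurin series and multiply, keeping only the needed powers.
From the series, [u^4] f = 1; multiply by 4! = 24 to get 24.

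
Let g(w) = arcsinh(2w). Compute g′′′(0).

-8

From the series, [w^3] g = -4/3; multiply by 3! = 6 to get -8.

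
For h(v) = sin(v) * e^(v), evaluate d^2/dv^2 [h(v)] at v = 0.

Expand each factor separately, then convolve coefficients.
From the series, [v^2] h = 1; multiply by 2! = 2 to get 2.

2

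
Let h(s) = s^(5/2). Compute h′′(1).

15/4

The coefficient of (s - 1)^2 in the expansion is 15/8, so h′′(1) = 2! * (15/8) = 15/4.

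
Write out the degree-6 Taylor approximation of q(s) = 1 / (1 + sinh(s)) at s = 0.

Write 1/(1+u) = 1 - u + u^2 - u^3 + ... and substitute the series for u.

77*s^6/45 - 181*s^5/120 + 4*s^4/3 - 7*s^3/6 + s^2 - s + 1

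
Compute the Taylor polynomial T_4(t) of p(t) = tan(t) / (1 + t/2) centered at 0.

Multiply the two series term by term and collect like powers.
p(0) = 0
p′(0) = 1
p′′(0) = -1
p′′′(0) = 7/2
p^(4)(0) = -7
The Taylor polynomial is Σ p^(k)(0)/k! · t^k.

-7*t^4/24 + 7*t^3/12 - t^2/2 + t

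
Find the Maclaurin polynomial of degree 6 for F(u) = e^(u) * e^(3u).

Take the Cauchy product of the two expansions.

256*u^6/45 + 128*u^5/15 + 32*u^4/3 + 32*u^3/3 + 8*u^2 + 4*u + 1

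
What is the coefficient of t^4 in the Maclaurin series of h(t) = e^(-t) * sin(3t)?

4

Multiply the two series term by term and collect like powers.
h(0) = 0
h′(0) = 3
h′′(0) = -6
h′′′(0) = -18
h^(4)(0) = 96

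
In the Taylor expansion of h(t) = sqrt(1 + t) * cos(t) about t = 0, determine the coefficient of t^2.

-5/8

Take the Cauchy product of the two expansions.
h(0) = 1
h′(0) = 1/2
h′′(0) = -5/4
Dividing each by k! gives the coefficients c_0, ..., c_2.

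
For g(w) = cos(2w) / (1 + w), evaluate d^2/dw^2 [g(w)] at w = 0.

Expand each factor separately, then convolve coefficients.
The coefficient of w^2 in the expansion is -1, so g′′(0) = 2! * (-1) = -2.

-2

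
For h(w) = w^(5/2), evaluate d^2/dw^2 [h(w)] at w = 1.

Compute the successive derivatives at the expansion point and divide by k!.
The coefficient of (w - 1)^2 in the expansion is 15/8, so h′′(1) = 2! * (15/8) = 15/4.

15/4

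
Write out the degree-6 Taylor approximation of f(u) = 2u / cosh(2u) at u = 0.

20*u^5/3 - 4*u^3 + 2*u

Write the quotient as an unknown series and match coefficients against numerator = denominator · series.
f(0) = 0
f′(0) = 2
f′′(0) = 0
f′′′(0) = -24
f^(4)(0) = 0
f^(5)(0) = 800
f^(6)(0) = 0
Then c_k = f^(k)(0)/k! gives each Taylor coefficient.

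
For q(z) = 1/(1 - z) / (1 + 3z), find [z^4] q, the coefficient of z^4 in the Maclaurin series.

Multiply the two series term by term and collect like powers.
q(0) = 1
q′(0) = -2
q′′(0) = 14
q′′′(0) = -120
q^(4)(0) = 1464
So c_4 = q^(4)(0)/4! = 61.

61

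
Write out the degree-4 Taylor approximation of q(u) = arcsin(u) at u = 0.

Apply the Taylor formula c_k = f^(k)(a)/k!.
q(0) = 0
q′(0) = 1
q′′(0) = 0
q′′′(0) = 1
q^(4)(0) = 0
The Taylor polynomial is Σ q^(k)(0)/k! · u^k.

u^3/6 + u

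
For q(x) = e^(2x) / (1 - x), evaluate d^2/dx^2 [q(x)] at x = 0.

Multiply the two series term by term and collect like powers.
From the series, [x^2] q = 5; multiply by 2! = 2 to get 10.

10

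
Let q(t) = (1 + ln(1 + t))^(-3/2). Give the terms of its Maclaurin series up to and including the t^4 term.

Compose series: expand the inner function first, then feed it into the outer expansion.
q(0) = 1
q′(0) = -3/2
q′′(0) = 21/4
q′′′(0) = -219/8
q^(4)(0) = 3009/16
Then c_k = q^(k)(0)/k! gives each Taylor coefficient.

1003*t^4/128 - 73*t^3/16 + 21*t^2/8 - 3*t/2 + 1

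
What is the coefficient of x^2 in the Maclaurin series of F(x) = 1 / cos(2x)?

Invert the denominator's series and multiply.
F(0) = 1
F′(0) = 0
F′′(0) = 4
Then c_k = F^(k)(0)/k! gives each Taylor coefficient.

2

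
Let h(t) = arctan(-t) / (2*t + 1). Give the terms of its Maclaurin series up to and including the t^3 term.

Use 1/(1 - r) = Σ r^k on the denominator, then take the Cauchy product.
h(0) = 0
h′(0) = -1
h′′(0) = 4
h′′′(0) = -22
Then c_k = h^(k)(0)/k! gives each Taylor coefficient.

-11*t^3/3 + 2*t^2 - t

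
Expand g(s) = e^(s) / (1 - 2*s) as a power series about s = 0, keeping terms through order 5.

Expand 1/(denominator) as a geometric series and multiply by the numerator's series.
g(0) = 1
g′(0) = 3
g′′(0) = 13
g′′′(0) = 79
g^(4)(0) = 633
g^(5)(0) = 6331
Dividing each by k! gives the coefficients c_0, ..., c_5.

6331*s^5/120 + 211*s^4/8 + 79*s^3/6 + 13*s^2/2 + 3*s + 1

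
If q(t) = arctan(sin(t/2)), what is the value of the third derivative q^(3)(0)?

Plug the Maclaurin series of the inner function into that of the outer and collect terms.
From the series, [t^3] q = -1/16; multiply by 3! = 6 to get -3/8.

-3/8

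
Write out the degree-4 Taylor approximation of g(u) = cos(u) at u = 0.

[u^0] = 1;  [u^1] = 0;  [u^2] = -1/2;  [u^3] = 0;  [u^4] = 1/24.

u^4/24 - u^2/2 + 1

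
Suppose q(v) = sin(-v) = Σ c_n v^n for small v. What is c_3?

1/6

q(0) = 0
q′(0) = -1
q′′(0) = 0
q′′′(0) = 1
The Taylor polynomial is Σ q^(k)(0)/k! · v^k.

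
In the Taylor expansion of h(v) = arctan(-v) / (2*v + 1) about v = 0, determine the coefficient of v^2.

2

Multiply the numerator's expansion by the denominator's geometric series.
h(0) = 0
h′(0) = -1
h′′(0) = 4
The Taylor polynomial is Σ h^(k)(0)/k! · v^k.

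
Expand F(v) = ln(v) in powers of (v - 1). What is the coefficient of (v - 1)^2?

F(1) = 0
F′(1) = 1
F′′(1) = -1
Dividing each by k! gives the coefficients c_0, ..., c_2.

-1/2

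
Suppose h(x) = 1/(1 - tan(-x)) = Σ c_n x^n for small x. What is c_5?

Plug the Maclaurin series of the inner function into that of the outer and collect terms.
[x^0] = 1;  [x^1] = -1;  [x^2] = 1;  [x^3] = -4/3;  [x^4] = 5/3;  [x^5] = -32/15.
So c_5 = h^(5)(0)/5! = -32/15.

-32/15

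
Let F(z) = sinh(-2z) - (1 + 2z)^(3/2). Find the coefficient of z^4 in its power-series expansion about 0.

Expand each term separately and add.
F(0) = -1
F′(0) = -5
F′′(0) = -3
F′′′(0) = -5
F^(4)(0) = -9
Dividing each by k! gives the coefficients c_0, ..., c_4.

-3/8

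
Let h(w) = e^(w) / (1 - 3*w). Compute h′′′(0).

Use 1/(1 - r) = Σ r^k on the denominator, then take the Cauchy product.
The coefficient of w^3 in the expansion is 113/3, so h′′′(0) = 3! * (113/3) = 226.

226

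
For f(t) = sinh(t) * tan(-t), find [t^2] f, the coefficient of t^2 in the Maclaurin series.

Write out both Maclaurin series and multiply, keeping only the needed powers.
f(0) = 0
f′(0) = 0
f′′(0) = -2

-1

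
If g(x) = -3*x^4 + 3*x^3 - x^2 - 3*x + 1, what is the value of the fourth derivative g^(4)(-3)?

From the series, [(x + 3)^4] g = -3; multiply by 4! = 24 to get -72.

-72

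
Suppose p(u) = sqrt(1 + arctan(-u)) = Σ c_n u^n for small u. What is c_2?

Substitute the inner expansion into the outer series and collect powers.
[u^0] = 1;  [u^1] = -1/2;  [u^2] = -1/8.
So c_2 = p′′(0)/2! = -1/8.

-1/8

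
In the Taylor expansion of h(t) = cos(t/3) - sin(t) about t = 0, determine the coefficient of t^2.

Add the two expansions coefficient-wise.
h(0) = 1
h′(0) = -1
h′′(0) = -1/9
So c_2 = h′′(0)/2! = -1/18.

-1/18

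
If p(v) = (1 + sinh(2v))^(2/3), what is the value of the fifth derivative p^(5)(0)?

46144/243

Compose series: expand the inner function first, then feed it into the outer expansion.
The coefficient of v^5 in the expansion is 5768/3645, so p^(5)(0) = 5! * (5768/3645) = 46144/243.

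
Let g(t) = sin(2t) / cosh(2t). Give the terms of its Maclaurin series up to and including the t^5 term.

Invert the denominator's series and multiply.
g(0) = 0
g′(0) = 2
g′′(0) = 0
g′′′(0) = -32
g^(4)(0) = 0
g^(5)(0) = 1152
The Taylor polynomial is Σ g^(k)(0)/k! · t^k.

48*t^5/5 - 16*t^3/3 + 2*t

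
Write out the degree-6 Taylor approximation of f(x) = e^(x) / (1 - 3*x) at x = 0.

Use 1/(1 - r) = Σ r^k on the denominator, then take the Cauchy product.
[x^0] = 1;  [x^1] = 4;  [x^2] = 25/2;  [x^3] = 113/3;  [x^4] = 2713/24;  [x^5] = 5087/15;  [x^6] = 732529/720.

732529*x^6/720 + 5087*x^5/15 + 2713*x^4/24 + 113*x^3/3 + 25*x^2/2 + 4*x + 1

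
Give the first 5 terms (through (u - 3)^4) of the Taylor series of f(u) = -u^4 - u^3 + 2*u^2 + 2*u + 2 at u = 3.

-(u - 3)^4 - 13*(u - 3)^3 - 61*(u - 3)^2 - 121*(u - 3) - 82

f(3) = -82
f′(3) = -121
f′′(3) = -122
f′′′(3) = -78
f^(4)(3) = -24
Then c_k = f^(k)(3)/k! gives each Taylor coefficient.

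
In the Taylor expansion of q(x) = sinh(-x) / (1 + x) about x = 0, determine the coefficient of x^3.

-7/6

Multiply the two series term by term and collect like powers.
q(0) = 0
q′(0) = -1
q′′(0) = 2
q′′′(0) = -7
So c_3 = q′′′(0)/3! = -7/6.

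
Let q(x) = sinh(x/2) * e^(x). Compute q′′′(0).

13/8

Write out both Maclaurin series and multiply, keeping only the needed powers.
From the series, [x^3] q = 13/48; multiply by 3! = 6 to get 13/8.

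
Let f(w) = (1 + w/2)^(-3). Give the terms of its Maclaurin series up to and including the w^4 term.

15*w^4/16 - 5*w^3/4 + 3*w^2/2 - 3*w/2 + 1

[w^0] = 1;  [w^1] = -3/2;  [w^2] = 3/2;  [w^3] = -5/4;  [w^4] = 15/16.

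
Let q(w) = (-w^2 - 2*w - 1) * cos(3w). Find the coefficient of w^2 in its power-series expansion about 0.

7/2

Distribute the polynomial across the series and collect like powers.
q(0) = -1
q′(0) = -2
q′′(0) = 7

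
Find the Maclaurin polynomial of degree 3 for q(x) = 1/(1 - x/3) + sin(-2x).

37*x^3/27 + x^2/9 - 5*x/3 + 1

Expand each term separately and add.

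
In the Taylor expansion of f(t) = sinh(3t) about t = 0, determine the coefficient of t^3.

9/2

Apply the Taylor formula c_k = f^(k)(a)/k!.
[t^0] = 0;  [t^1] = 3;  [t^2] = 0;  [t^3] = 9/2.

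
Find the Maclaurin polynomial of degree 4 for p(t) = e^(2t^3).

2*t^3 + 1

[t^0] = 1;  [t^1] = 0;  [t^2] = 0;  [t^3] = 2;  [t^4] = 0.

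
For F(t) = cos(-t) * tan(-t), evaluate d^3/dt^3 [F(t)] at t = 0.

1

Take the Cauchy product of the two expansions.
From the series, [t^3] F = 1/6; multiply by 3! = 6 to get 1.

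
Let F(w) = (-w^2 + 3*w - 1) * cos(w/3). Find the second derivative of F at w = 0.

-17/9

Distribute the polynomial across the series and collect like powers.
The coefficient of w^2 in the expansion is -17/18, so F′′(0) = 2! * (-17/18) = -17/9.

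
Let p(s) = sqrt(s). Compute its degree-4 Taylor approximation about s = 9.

Differentiate repeatedly and evaluate at the center.
[(s - 9)^0] = 3;  [(s - 9)^1] = 1/6;  [(s - 9)^2] = -1/216;  [(s - 9)^3] = 1/3888;  [(s - 9)^4] = -5/279936.

-5*(s - 9)^4/279936 + (s - 9)^3/3888 - (s - 9)^2/216 + (s - 9)/6 + 3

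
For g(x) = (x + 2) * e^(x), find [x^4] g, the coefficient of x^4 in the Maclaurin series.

Shift and add copies of the series according to the polynomial's terms.
g(0) = 2
g′(0) = 3
g′′(0) = 4
g′′′(0) = 5
g^(4)(0) = 6
So c_4 = g^(4)(0)/4! = 1/4.

1/4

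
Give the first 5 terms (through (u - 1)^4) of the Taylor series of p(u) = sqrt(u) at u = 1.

p(1) = 1
p′(1) = 1/2
p′′(1) = -1/4
p′′′(1) = 3/8
p^(4)(1) = -15/16
Then c_k = p^(k)(1)/k! gives each Taylor coefficient.

-5*(u - 1)^4/128 + (u - 1)^3/16 - (u - 1)^2/8 + (u - 1)/2 + 1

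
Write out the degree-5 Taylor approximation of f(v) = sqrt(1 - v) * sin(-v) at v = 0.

Take the Cauchy product of the two expansions.
f(0) = 0
f′(0) = -1
f′′(0) = 1
f′′′(0) = 7/4
f^(4)(0) = -1/2
f^(5)(0) = 19/16

19*v^5/1920 - v^4/48 + 7*v^3/24 + v^2/2 - v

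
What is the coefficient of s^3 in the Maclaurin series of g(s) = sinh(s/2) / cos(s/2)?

1/12

Write the quotient as an unknown series and match coefficients against numerator = denominator · series.
[s^0] = 0;  [s^1] = 1/2;  [s^2] = 0;  [s^3] = 1/12.
So c_3 = g′′′(0)/3! = 1/12.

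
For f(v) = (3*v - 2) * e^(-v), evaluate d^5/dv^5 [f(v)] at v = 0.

Distribute the polynomial across the series and collect like powers.
The coefficient of v^5 in the expansion is 17/120, so f^(5)(0) = 5! * (17/120) = 17.

17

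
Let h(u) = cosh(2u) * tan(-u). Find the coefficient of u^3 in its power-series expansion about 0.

-7/3

Multiply the two series term by term and collect like powers.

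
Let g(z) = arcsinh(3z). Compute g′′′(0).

The coefficient of z^3 in the expansion is -9/2, so g′′′(0) = 3! * (-9/2) = -27.

-27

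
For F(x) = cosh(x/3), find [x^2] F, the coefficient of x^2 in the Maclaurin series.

F(0) = 1
F′(0) = 0
F′′(0) = 1/9
Then c_k = F^(k)(0)/k! gives each Taylor coefficient.

1/18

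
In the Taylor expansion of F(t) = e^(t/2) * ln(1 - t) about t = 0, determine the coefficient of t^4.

-1/2

Take the Cauchy product of the two expansions.
[t^0] = 0;  [t^1] = -1;  [t^2] = -1;  [t^3] = -17/24;  [t^4] = -1/2.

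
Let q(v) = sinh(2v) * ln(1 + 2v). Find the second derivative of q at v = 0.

Take the Cauchy product of the two expansions.
The coefficient of v^2 in the expansion is 4, so q′′(0) = 2! * (4) = 8.

8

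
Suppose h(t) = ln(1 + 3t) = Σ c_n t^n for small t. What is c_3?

Differentiate repeatedly and evaluate at the center.
h(0) = 0
h′(0) = 3
h′′(0) = -9
h′′′(0) = 54

9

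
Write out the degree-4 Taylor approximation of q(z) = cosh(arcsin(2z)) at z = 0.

Substitute the inner expansion into the outer series and collect powers.
q(0) = 1
q′(0) = 0
q′′(0) = 4
q′′′(0) = 0
q^(4)(0) = 80
The Taylor polynomial is Σ q^(k)(0)/k! · z^k.

10*z^4/3 + 2*z^2 + 1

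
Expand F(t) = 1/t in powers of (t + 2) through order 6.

-(t + 2)^6/128 - (t + 2)^5/64 - (t + 2)^4/32 - (t + 2)^3/16 - (t + 2)^2/8 - (t + 2)/4 - 1/2

Differentiate repeatedly and evaluate at the center.
F(-2) = -1/2
F′(-2) = -1/4
F′′(-2) = -1/4
F′′′(-2) = -3/8
F^(4)(-2) = -3/4
F^(5)(-2) = -15/8
F^(6)(-2) = -45/8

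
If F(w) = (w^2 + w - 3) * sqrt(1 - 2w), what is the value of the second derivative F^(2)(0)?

Distribute the polynomial across the series and collect like powers.
The coefficient of w^2 in the expansion is 3/2, so F′′(0) = 2! * (3/2) = 3.

3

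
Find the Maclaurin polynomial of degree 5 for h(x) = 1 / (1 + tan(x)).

Expand as Σ (-1)^k u^k with u equal to the inner function's series.
[x^0] = 1;  [x^1] = -1;  [x^2] = 1;  [x^3] = -4/3;  [x^4] = 5/3;  [x^5] = -32/15.

-32*x^5/15 + 5*x^4/3 - 4*x^3/3 + x^2 - x + 1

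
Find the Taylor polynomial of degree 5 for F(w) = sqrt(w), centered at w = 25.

7*(w - 25)^5/500000000 - (w - 25)^4/2000000 + (w - 25)^3/50000 - (w - 25)^2/1000 + (w - 25)/10 + 5

F(25) = 5
F′(25) = 1/10
F′′(25) = -1/500
F′′′(25) = 3/25000
F^(4)(25) = -3/250000
F^(5)(25) = 21/12500000
Dividing each by k! gives the coefficients c_0, ..., c_5.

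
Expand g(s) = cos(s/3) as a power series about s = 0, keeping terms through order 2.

1 - s^2/18

Apply the Taylor formula c_k = f^(k)(a)/k!.
g(0) = 1
g′(0) = 0
g′′(0) = -1/9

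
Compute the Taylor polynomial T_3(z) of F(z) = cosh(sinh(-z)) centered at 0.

Substitute the inner expansion into the outer series and collect powers.

z^2/2 + 1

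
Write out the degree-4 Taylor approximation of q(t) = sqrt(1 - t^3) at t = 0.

1 - t^3/2

Apply the Taylor formula c_k = f^(k)(a)/k!.
q(0) = 1
q′(0) = 0
q′′(0) = 0
q′′′(0) = -3
q^(4)(0) = 0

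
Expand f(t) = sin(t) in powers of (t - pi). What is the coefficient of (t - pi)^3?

1/6

f(pi) = 0
f′(pi) = -1
f′′(pi) = 0
f′′′(pi) = 1
The Taylor polynomial is Σ f^(k)(pi)/k! · (t - pi)^k.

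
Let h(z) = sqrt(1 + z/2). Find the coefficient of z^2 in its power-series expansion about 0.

[z^0] = 1;  [z^1] = 1/4;  [z^2] = -1/32.

-1/32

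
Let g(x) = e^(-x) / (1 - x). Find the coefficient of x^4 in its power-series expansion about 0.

3/8

Use 1/(1 - r) = Σ r^k on the denominator, then take the Cauchy product.
[x^0] = 1;  [x^1] = 0;  [x^2] = 1/2;  [x^3] = 1/3;  [x^4] = 3/8.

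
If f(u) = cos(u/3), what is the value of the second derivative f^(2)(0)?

-1/9

From the series, [u^2] f = -1/18; multiply by 2! = 2 to get -1/9.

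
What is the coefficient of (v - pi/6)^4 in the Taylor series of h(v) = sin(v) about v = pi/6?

1/48

Use the known series and substitute for the argument.
h(pi/6) = 1/2
h′(pi/6) = sqrt(3)/2
h′′(pi/6) = -1/2
h′′′(pi/6) = -sqrt(3)/2
h^(4)(pi/6) = 1/2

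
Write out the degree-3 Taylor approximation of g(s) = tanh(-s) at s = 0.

s^3/3 - s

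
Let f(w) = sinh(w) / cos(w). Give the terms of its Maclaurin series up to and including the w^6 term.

3*w^5/10 + 2*w^3/3 + w

Write the quotient as an unknown series and match coefficients against numerator = denominator · series.
[w^0] = 0;  [w^1] = 1;  [w^2] = 0;  [w^3] = 2/3;  [w^4] = 0;  [w^5] = 3/10;  [w^6] = 0.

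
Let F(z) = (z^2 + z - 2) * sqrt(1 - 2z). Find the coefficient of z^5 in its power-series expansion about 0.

Distribute the polynomial across the series and collect like powers.
F(0) = -2
F′(0) = 3
F′′(0) = 2
F′′′(0) = -3
F^(4)(0) = 6
F^(5)(0) = 75

5/8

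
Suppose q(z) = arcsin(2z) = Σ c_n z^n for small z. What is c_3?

4/3

[z^0] = 0;  [z^1] = 2;  [z^2] = 0;  [z^3] = 4/3.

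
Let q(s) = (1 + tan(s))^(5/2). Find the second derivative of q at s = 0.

Substitute the inner expansion into the outer series and collect powers.
The coefficient of s^2 in the expansion is 15/8, so q′′(0) = 2! * (15/8) = 15/4.

15/4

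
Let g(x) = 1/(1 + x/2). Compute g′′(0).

The coefficient of x^2 in the expansion is 1/4, so g′′(0) = 2! * (1/4) = 1/2.

1/2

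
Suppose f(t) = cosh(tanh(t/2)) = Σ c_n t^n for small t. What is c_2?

Compose series: expand the inner function first, then feed it into the outer expansion.
f(0) = 1
f′(0) = 0
f′′(0) = 1/4
Dividing each by k! gives the coefficients c_0, ..., c_2.

1/8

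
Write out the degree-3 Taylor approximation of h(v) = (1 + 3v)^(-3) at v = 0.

[v^0] = 1;  [v^1] = -9;  [v^2] = 54;  [v^3] = -270.

-270*v^3 + 54*v^2 - 9*v + 1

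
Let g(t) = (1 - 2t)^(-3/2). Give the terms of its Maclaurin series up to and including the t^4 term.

315*t^4/8 + 35*t^3/2 + 15*t^2/2 + 3*t + 1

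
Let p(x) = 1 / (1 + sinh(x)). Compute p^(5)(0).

Write 1/(1+u) = 1 - u + u^2 - u^3 + ... and substitute the series for u.
The coefficient of x^5 in the expansion is -181/120, so p^(5)(0) = 5! * (-181/120) = -181.

-181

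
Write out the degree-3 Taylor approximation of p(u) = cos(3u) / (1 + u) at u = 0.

7*u^3/2 - 7*u^2/2 - u + 1

Multiply the two series term by term and collect like powers.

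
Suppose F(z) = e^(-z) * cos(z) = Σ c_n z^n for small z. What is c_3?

1/3

Write out both Maclaurin series and multiply, keeping only the needed powers.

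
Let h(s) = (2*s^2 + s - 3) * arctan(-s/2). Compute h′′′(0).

Multiply each power in the prefactor through the base expansion.
The coefficient of s^3 in the expansion is -9/8, so h′′′(0) = 3! * (-9/8) = -27/4.

-27/4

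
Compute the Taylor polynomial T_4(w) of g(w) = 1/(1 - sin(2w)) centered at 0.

32*w^4/3 + 20*w^3/3 + 4*w^2 + 2*w + 1

Compose series: expand the inner function first, then feed it into the outer expansion.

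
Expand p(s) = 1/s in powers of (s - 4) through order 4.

[(s - 4)^0] = 1/4;  [(s - 4)^1] = -1/16;  [(s - 4)^2] = 1/64;  [(s - 4)^3] = -1/256;  [(s - 4)^4] = 1/1024.

(s - 4)^4/1024 - (s - 4)^3/256 + (s - 4)^2/64 - (s - 4)/16 + 1/4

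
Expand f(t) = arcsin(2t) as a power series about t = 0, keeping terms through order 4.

[t^0] = 0;  [t^1] = 2;  [t^2] = 0;  [t^3] = 4/3;  [t^4] = 0.

4*t^3/3 + 2*t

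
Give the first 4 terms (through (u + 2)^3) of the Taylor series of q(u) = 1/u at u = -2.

-(u + 2)^3/16 - (u + 2)^2/8 - (u + 2)/4 - 1/2

[(u + 2)^0] = -1/2;  [(u + 2)^1] = -1/4;  [(u + 2)^2] = -1/8;  [(u + 2)^3] = -1/16.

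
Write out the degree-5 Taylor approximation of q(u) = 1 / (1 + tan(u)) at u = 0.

Expand as Σ (-1)^k u^k with u equal to the inner function's series.
q(0) = 1
q′(0) = -1
q′′(0) = 2
q′′′(0) = -8
q^(4)(0) = 40
q^(5)(0) = -256

-32*u^5/15 + 5*u^4/3 - 4*u^3/3 + u^2 - u + 1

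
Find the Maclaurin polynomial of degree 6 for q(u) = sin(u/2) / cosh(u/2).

Invert the denominator's series and multiply.
[u^0] = 0;  [u^1] = 1/2;  [u^2] = 0;  [u^3] = -1/12;  [u^4] = 0;  [u^5] = 3/320;  [u^6] = 0.

3*u^5/320 - u^3/12 + u/2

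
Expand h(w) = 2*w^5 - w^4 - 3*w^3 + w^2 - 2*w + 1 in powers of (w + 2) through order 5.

2*(w + 2)^5 - 21*(w + 2)^4 + 85*(w + 2)^3 - 165*(w + 2)^2 + 150*(w + 2) - 47

h(-2) = -47
h′(-2) = 150
h′′(-2) = -330
h′′′(-2) = 510
h^(4)(-2) = -504
h^(5)(-2) = 240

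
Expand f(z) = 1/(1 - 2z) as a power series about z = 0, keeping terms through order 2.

4*z^2 + 2*z + 1

[z^0] = 1;  [z^1] = 2;  [z^2] = 4.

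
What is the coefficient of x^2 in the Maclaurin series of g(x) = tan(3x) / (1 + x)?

-3

Write out both Maclaurin series and multiply, keeping only the needed powers.
g(0) = 0
g′(0) = 3
g′′(0) = -6
So c_2 = g′′(0)/2! = -3.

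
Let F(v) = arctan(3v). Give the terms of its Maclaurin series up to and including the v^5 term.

F(0) = 0
F′(0) = 3
F′′(0) = 0
F′′′(0) = -54
F^(4)(0) = 0
F^(5)(0) = 5832

243*v^5/5 - 9*v^3 + 3*v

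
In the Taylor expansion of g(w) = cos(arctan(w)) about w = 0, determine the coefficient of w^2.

-1/2

Compose series: expand the inner function first, then feed it into the outer expansion.
[w^0] = 1;  [w^1] = 0;  [w^2] = -1/2.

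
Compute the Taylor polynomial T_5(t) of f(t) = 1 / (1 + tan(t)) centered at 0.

-32*t^5/15 + 5*t^4/3 - 4*t^3/3 + t^2 - t + 1

Write 1/(1+u) = 1 - u + u^2 - u^3 + ... and substitute the series for u.
f(0) = 1
f′(0) = -1
f′′(0) = 2
f′′′(0) = -8
f^(4)(0) = 40
f^(5)(0) = -256
The Taylor polynomial is Σ f^(k)(0)/k! · t^k.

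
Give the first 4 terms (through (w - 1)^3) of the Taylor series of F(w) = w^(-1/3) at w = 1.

F(1) = 1
F′(1) = -1/3
F′′(1) = 4/9
F′′′(1) = -28/27

-14*(w - 1)^3/81 + 2*(w - 1)^2/9 - (w - 1)/3 + 1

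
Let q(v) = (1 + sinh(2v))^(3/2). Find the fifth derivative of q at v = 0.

Compose series: expand the inner function first, then feed it into the outer expansion.
The coefficient of v^5 in the expansion is -39/40, so q^(5)(0) = 5! * (-39/40) = -117.

-117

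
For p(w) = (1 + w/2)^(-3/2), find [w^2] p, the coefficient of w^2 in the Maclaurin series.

15/32

p(0) = 1
p′(0) = -3/4
p′′(0) = 15/16
So c_2 = p′′(0)/2! = 15/32.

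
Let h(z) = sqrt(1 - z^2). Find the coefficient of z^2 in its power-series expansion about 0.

-1/2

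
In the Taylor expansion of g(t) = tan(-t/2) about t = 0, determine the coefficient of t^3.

-1/24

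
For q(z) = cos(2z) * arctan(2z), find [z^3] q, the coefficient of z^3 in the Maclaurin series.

-20/3

Expand each factor separately, then convolve coefficients.
[z^0] = 0;  [z^1] = 2;  [z^2] = 0;  [z^3] = -20/3.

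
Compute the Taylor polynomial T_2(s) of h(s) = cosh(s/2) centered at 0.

s^2/8 + 1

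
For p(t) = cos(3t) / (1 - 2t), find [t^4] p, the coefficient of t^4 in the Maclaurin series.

11/8

Take the Cauchy product of the two expansions.
[t^0] = 1;  [t^1] = 2;  [t^2] = -1/2;  [t^3] = -1;  [t^4] = 11/8.
So c_4 = p^(4)(0)/4! = 11/8.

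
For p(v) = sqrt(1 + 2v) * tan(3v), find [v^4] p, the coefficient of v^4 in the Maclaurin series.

21/2

Expand each factor separately, then convolve coefficients.
p(0) = 0
p′(0) = 3
p′′(0) = 6
p′′′(0) = 45
p^(4)(0) = 252
Then c_k = p^(k)(0)/k! gives each Taylor coefficient.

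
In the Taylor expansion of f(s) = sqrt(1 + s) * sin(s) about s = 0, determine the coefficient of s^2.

1/2

Write out both Maclaurin series and multiply, keeping only the needed powers.
f(0) = 0
f′(0) = 1
f′′(0) = 1
So c_2 = f′′(0)/2! = 1/2.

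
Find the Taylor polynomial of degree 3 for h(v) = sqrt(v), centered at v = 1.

(v - 1)^3/16 - (v - 1)^2/8 + (v - 1)/2 + 1

Differentiate repeatedly and evaluate at the center.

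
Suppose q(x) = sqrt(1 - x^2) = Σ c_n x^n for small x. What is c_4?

q(0) = 1
q′(0) = 0
q′′(0) = -1
q′′′(0) = 0
q^(4)(0) = -3
The Taylor polynomial is Σ q^(k)(0)/k! · x^k.

-1/8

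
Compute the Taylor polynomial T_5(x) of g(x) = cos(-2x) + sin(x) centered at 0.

Add the two expansions coefficient-wise.

x^5/120 + 2*x^4/3 - x^3/6 - 2*x^2 + x + 1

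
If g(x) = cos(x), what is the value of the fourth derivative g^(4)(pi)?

-1

The coefficient of (x - pi)^4 in the expansion is -1/24, so g^(4)(pi) = 4! * (-1/24) = -1.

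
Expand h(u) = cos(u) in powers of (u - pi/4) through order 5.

-sqrt(2)*(u - pi/4)^5/240 + sqrt(2)*(u - pi/4)^4/48 + sqrt(2)*(u - pi/4)^3/12 - sqrt(2)*(u - pi/4)^2/4 - sqrt(2)*(u - pi/4)/2 + sqrt(2)/2

Differentiate repeatedly and evaluate at the center.
h(pi/4) = sqrt(2)/2
h′(pi/4) = -sqrt(2)/2
h′′(pi/4) = -sqrt(2)/2
h′′′(pi/4) = sqrt(2)/2
h^(4)(pi/4) = sqrt(2)/2
h^(5)(pi/4) = -sqrt(2)/2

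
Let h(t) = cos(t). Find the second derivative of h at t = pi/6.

-sqrt(3)/2

Compute the successive derivatives at the expansion point and divide by k!.
From the series, [(t - pi/6)^2] h = -sqrt(3)/4; multiply by 2! = 2 to get -sqrt(3)/2.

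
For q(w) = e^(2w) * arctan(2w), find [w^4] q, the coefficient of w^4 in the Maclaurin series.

Write out both Maclaurin series and multiply, keeping only the needed powers.
q(0) = 0
q′(0) = 2
q′′(0) = 8
q′′′(0) = 8
q^(4)(0) = -64
The Taylor polynomial is Σ q^(k)(0)/k! · w^k.

-8/3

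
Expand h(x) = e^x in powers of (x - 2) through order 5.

(x - 2)^5*e^(2)/120 + (x - 2)^4*e^(2)/24 + (x - 2)^3*e^(2)/6 + (x - 2)^2*e^(2)/2 + (x - 2)*e^(2) + e^(2)

Differentiate repeatedly and evaluate at the center.
h(2) = e^(2)
h′(2) = e^(2)
h′′(2) = e^(2)
h′′′(2) = e^(2)
h^(4)(2) = e^(2)
h^(5)(2) = e^(2)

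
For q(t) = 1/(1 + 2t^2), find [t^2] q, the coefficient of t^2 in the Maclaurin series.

-2

q(0) = 1
q′(0) = 0
q′′(0) = -4
So c_2 = q′′(0)/2! = -2.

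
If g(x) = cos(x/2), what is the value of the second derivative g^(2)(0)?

-1/4

From the series, [x^2] g = -1/8; multiply by 2! = 2 to get -1/4.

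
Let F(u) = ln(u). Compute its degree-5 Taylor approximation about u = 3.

(u - 3)^5/1215 - (u - 3)^4/324 + (u - 3)^3/81 - (u - 3)^2/18 + (u - 3)/3 + ln(3)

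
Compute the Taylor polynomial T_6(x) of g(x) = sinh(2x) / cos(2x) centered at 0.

Divide the numerator series by the denominator series (power-series long division).

48*x^5/5 + 16*x^3/3 + 2*x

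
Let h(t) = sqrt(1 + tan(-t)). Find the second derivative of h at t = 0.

-1/4

Plug the Maclaurin series of the inner function into that of the outer and collect terms.
The coefficient of t^2 in the expansion is -1/8, so h′′(0) = 2! * (-1/8) = -1/4.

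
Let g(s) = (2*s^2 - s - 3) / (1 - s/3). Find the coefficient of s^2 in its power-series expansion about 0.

Shift and add copies of the series according to the polynomial's terms.
g(0) = -3
g′(0) = -2
g′′(0) = 8/3
So c_2 = g′′(0)/2! = 4/3.

4/3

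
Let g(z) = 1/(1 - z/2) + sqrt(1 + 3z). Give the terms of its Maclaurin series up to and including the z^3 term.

Add the two expansions coefficient-wise.
[z^0] = 2;  [z^1] = 2;  [z^2] = -7/8;  [z^3] = 29/16.

29*z^3/16 - 7*z^2/8 + 2*z + 2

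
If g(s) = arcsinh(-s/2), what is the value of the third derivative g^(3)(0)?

1/8

The coefficient of s^3 in the expansion is 1/48, so g′′′(0) = 3! * (1/48) = 1/8.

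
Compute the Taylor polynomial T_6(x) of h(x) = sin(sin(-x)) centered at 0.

-x^5/10 + x^3/3 - x

Let u equal the inner series; expand the outer function in u and truncate.
[x^0] = 0;  [x^1] = -1;  [x^2] = 0;  [x^3] = 1/3;  [x^4] = 0;  [x^5] = -1/10;  [x^6] = 0.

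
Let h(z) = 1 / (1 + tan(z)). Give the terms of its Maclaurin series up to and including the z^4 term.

5*z^4/3 - 4*z^3/3 + z^2 - z + 1

Use the geometric series for the reciprocal, then substitute.
h(0) = 1
h′(0) = -1
h′′(0) = 2
h′′′(0) = -8
h^(4)(0) = 40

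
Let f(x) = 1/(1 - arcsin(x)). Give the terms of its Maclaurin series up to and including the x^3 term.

Plug the Maclaurin series of the inner function into that of the outer and collect terms.
[x^0] = 1;  [x^1] = 1;  [x^2] = 1;  [x^3] = 7/6.

7*x^3/6 + x^2 + x + 1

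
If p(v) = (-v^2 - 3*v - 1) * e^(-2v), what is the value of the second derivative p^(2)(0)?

Distribute the polynomial across the series and collect like powers.
The coefficient of v^2 in the expansion is 3, so p′′(0) = 2! * (3) = 6.

6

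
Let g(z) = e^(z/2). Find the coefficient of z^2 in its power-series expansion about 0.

1/8

g(0) = 1
g′(0) = 1/2
g′′(0) = 1/4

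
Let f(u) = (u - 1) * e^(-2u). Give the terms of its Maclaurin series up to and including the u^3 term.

10*u^3/3 - 4*u^2 + 3*u - 1

Shift and add copies of the series according to the polynomial's terms.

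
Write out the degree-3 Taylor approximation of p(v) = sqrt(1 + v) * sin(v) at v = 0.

Expand each factor separately, then convolve coefficients.

-7*v^3/24 + v^2/2 + v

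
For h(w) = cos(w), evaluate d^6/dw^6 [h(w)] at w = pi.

1

Differentiate repeatedly and evaluate at the center.
The coefficient of (w - pi)^6 in the expansion is 1/720, so h^(6)(pi) = 6! * (1/720) = 1.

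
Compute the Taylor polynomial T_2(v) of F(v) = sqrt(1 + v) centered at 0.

-v^2/8 + v/2 + 1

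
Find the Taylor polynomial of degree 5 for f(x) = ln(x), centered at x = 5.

Apply the Taylor formula c_k = f^(k)(a)/k!.

(x - 5)^5/15625 - (x - 5)^4/2500 + (x - 5)^3/375 - (x - 5)^2/50 + (x - 5)/5 + ln(5)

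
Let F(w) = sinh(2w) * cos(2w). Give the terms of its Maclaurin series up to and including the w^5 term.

-16*w^5/15 - 8*w^3/3 + 2*w

Multiply the two series term by term and collect like powers.
F(0) = 0
F′(0) = 2
F′′(0) = 0
F′′′(0) = -16
F^(4)(0) = 0
F^(5)(0) = -128
Then c_k = F^(k)(0)/k! gives each Taylor coefficient.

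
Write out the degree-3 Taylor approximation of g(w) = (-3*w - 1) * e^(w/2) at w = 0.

-19*w^3/48 - 13*w^2/8 - 7*w/2 - 1

Distribute the polynomial across the series and collect like powers.
[w^0] = -1;  [w^1] = -7/2;  [w^2] = -13/8;  [w^3] = -19/48.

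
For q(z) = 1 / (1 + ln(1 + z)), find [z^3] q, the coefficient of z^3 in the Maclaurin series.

Expand as Σ (-1)^k u^k with u equal to the inner function's series.
q(0) = 1
q′(0) = -1
q′′(0) = 3
q′′′(0) = -14

-7/3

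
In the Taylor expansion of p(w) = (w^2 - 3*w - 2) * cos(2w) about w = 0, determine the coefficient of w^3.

6

Shift and add copies of the series according to the polynomial's terms.
p(0) = -2
p′(0) = -3
p′′(0) = 10
p′′′(0) = 36
The Taylor polynomial is Σ p^(k)(0)/k! · w^k.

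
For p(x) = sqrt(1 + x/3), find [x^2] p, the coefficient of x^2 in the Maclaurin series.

-1/72

p(0) = 1
p′(0) = 1/6
p′′(0) = -1/36
So c_2 = p′′(0)/2! = -1/72.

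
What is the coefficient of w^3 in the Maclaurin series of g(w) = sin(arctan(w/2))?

-1/16

Let u equal the inner series; expand the outer function in u and truncate.
[w^0] = 0;  [w^1] = 1/2;  [w^2] = 0;  [w^3] = -1/16.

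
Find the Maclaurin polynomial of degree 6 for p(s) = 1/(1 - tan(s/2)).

Plug the Maclaurin series of the inner function into that of the outer and collect terms.

61*s^6/1440 + s^5/15 + 5*s^4/48 + s^3/6 + s^2/4 + s/2 + 1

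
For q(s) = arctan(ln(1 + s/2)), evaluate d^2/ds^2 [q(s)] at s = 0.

Plug the Maclaurin series of the inner function into that of the outer and collect terms.
The coefficient of s^2 in the expansion is -1/8, so q′′(0) = 2! * (-1/8) = -1/4.

-1/4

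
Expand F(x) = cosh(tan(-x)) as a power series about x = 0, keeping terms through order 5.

3*x^4/8 + x^2/2 + 1

Substitute the inner expansion into the outer series and collect powers.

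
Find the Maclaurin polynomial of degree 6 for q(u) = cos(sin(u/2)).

-37*u^6/46080 + 5*u^4/384 - u^2/8 + 1

Let u equal the inner series; expand the outer function in u and truncate.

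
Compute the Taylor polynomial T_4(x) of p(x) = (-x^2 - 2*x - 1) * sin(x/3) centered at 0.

Multiply each power in the prefactor through the base expansion.
p(0) = 0
p′(0) = -1/3
p′′(0) = -4/3
p′′′(0) = -53/27
p^(4)(0) = 8/27

x^4/81 - 53*x^3/162 - 2*x^2/3 - x/3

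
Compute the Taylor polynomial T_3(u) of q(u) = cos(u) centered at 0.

1 - u^2/2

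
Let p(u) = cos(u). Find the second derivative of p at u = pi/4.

Differentiate repeatedly and evaluate at the center.
The coefficient of (u - pi/4)^2 in the expansion is -sqrt(2)/4, so p′′(pi/4) = 2! * (-sqrt(2)/4) = -sqrt(2)/2.

-sqrt(2)/2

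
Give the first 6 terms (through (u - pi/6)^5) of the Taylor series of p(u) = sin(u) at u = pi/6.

p(pi/6) = 1/2
p′(pi/6) = sqrt(3)/2
p′′(pi/6) = -1/2
p′′′(pi/6) = -sqrt(3)/2
p^(4)(pi/6) = 1/2
p^(5)(pi/6) = sqrt(3)/2
Dividing each by k! gives the coefficients c_0, ..., c_5.

sqrt(3)*(u - pi/6)^5/240 + (u - pi/6)^4/48 - sqrt(3)*(u - pi/6)^3/12 - (u - pi/6)^2/4 + sqrt(3)*(u - pi/6)/2 + 1/2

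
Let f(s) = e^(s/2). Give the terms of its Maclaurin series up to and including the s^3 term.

f(0) = 1
f′(0) = 1/2
f′′(0) = 1/4
f′′′(0) = 1/8
The Taylor polynomial is Σ f^(k)(0)/k! · s^k.

s^3/48 + s^2/8 + s/2 + 1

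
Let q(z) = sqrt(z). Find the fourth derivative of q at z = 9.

The coefficient of (z - 9)^4 in the expansion is -5/279936, so q^(4)(9) = 4! * (-5/279936) = -5/11664.

-5/11664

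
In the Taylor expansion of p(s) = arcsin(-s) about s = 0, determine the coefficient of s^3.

Differentiate repeatedly and evaluate at the center.
[s^0] = 0;  [s^1] = -1;  [s^2] = 0;  [s^3] = -1/6.

-1/6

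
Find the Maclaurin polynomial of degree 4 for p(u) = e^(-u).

u^4/24 - u^3/6 + u^2/2 - u + 1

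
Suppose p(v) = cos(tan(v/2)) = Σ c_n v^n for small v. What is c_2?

Substitute the inner expansion into the outer series and collect powers.
So c_2 = p′′(0)/2! = -1/8.

-1/8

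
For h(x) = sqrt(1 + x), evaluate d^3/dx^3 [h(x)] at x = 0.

Compute the successive derivatives at the expansion point and divide by k!.
The coefficient of x^3 in the expansion is 1/16, so h′′′(0) = 3! * (1/16) = 3/8.

3/8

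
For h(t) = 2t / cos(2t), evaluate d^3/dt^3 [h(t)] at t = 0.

24

Divide the numerator series by the denominator series (power-series long division).
From the series, [t^3] h = 4; multiply by 3! = 6 to get 24.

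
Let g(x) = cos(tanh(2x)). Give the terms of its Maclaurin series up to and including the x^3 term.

1 - 2*x^2

Compose series: expand the inner function first, then feed it into the outer expansion.
g(0) = 1
g′(0) = 0
g′′(0) = -4
g′′′(0) = 0
The Taylor polynomial is Σ g^(k)(0)/k! · x^k.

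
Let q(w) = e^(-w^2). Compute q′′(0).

Use the known series and substitute for the argument.
The coefficient of w^2 in the expansion is -1, so q′′(0) = 2! * (-1) = -2.

-2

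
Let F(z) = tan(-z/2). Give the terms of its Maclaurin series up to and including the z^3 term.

-z^3/24 - z/2

F(0) = 0
F′(0) = -1/2
F′′(0) = 0
F′′′(0) = -1/4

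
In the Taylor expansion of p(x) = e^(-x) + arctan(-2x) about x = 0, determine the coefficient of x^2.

Add the two expansions coefficient-wise.
p(0) = 1
p′(0) = -3
p′′(0) = 1

1/2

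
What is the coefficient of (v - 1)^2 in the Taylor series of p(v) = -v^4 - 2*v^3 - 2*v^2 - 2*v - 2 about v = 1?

Apply the Taylor formula c_k = f^(k)(a)/k!.
[(v - 1)^0] = -9;  [(v - 1)^1] = -16;  [(v - 1)^2] = -14.
So c_2 = p′′(1)/2! = -14.

-14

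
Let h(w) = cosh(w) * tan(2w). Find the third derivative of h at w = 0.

Expand each factor separately, then convolve coefficients.
The coefficient of w^3 in the expansion is 11/3, so h′′′(0) = 3! * (11/3) = 22.

22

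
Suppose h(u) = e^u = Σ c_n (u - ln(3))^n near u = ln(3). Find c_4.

Compute the successive derivatives at the expansion point and divide by k!.
h(ln(3)) = 3
h′(ln(3)) = 3
h′′(ln(3)) = 3
h′′′(ln(3)) = 3
h^(4)(ln(3)) = 3
Then c_k = h^(k)(ln(3))/k! gives each Taylor coefficient.

1/8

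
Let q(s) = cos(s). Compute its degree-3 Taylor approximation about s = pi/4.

sqrt(2)*(s - pi/4)^3/12 - sqrt(2)*(s - pi/4)^2/4 - sqrt(2)*(s - pi/4)/2 + sqrt(2)/2

[(s - pi/4)^0] = sqrt(2)/2;  [(s - pi/4)^1] = -sqrt(2)/2;  [(s - pi/4)^2] = -sqrt(2)/4;  [(s - pi/4)^3] = sqrt(2)/12.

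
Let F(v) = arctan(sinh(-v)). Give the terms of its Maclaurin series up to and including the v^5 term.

Let u equal the inner series; expand the outer function in u and truncate.
F(0) = 0
F′(0) = -1
F′′(0) = 0
F′′′(0) = 1
F^(4)(0) = 0
F^(5)(0) = -5

-v^5/24 + v^3/6 - v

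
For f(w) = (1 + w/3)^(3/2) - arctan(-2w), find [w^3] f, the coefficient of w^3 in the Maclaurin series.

-1153/432

Add the two expansions coefficient-wise.
[w^0] = 1;  [w^1] = 5/2;  [w^2] = 1/24;  [w^3] = -1153/432.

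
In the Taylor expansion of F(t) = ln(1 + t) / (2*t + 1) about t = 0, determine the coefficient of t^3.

16/3

Expand 1/(denominator) as a geometric series and multiply by the numerator's series.
F(0) = 0
F′(0) = 1
F′′(0) = -5
F′′′(0) = 32
So c_3 = F′′′(0)/3! = 16/3.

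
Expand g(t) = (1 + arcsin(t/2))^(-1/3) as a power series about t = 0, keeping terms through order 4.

Let u equal the inner series; expand the outer function in u and truncate.

53*t^4/3888 - 37*t^3/1296 + t^2/18 - t/6 + 1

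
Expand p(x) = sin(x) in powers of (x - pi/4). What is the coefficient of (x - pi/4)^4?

sqrt(2)/48

Differentiate repeatedly and evaluate at the center.
p(pi/4) = sqrt(2)/2
p′(pi/4) = sqrt(2)/2
p′′(pi/4) = -sqrt(2)/2
p′′′(pi/4) = -sqrt(2)/2
p^(4)(pi/4) = sqrt(2)/2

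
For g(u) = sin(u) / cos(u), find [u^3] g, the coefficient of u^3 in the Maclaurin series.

1/3

Invert the denominator's series and multiply.
[u^0] = 0;  [u^1] = 1;  [u^2] = 0;  [u^3] = 1/3.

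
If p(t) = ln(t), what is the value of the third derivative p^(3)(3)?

Compute the successive derivatives at the expansion point and divide by k!.
From the series, [(t - 3)^3] p = 1/81; multiply by 3! = 6 to get 2/27.

2/27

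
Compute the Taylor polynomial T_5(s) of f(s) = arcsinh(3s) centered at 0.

729*s^5/40 - 9*s^3/2 + 3*s

Apply the Taylor formula c_k = f^(k)(a)/k!.
f(0) = 0
f′(0) = 3
f′′(0) = 0
f′′′(0) = -27
f^(4)(0) = 0
f^(5)(0) = 2187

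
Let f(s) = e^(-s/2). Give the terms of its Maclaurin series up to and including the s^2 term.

s^2/8 - s/2 + 1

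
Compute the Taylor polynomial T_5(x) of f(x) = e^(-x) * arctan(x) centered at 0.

Multiply the two series term by term and collect like powers.
f(0) = 0
f′(0) = 1
f′′(0) = -2
f′′′(0) = 1
f^(4)(0) = 4
f^(5)(0) = 9

3*x^5/40 + x^4/6 + x^3/6 - x^2 + x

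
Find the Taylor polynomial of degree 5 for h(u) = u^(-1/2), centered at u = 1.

Apply the Taylor formula c_k = f^(k)(a)/k!.
h(1) = 1
h′(1) = -1/2
h′′(1) = 3/4
h′′′(1) = -15/8
h^(4)(1) = 105/16
h^(5)(1) = -945/32
Then c_k = h^(k)(1)/k! gives each Taylor coefficient.

-63*(u - 1)^5/256 + 35*(u - 1)^4/128 - 5*(u - 1)^3/16 + 3*(u - 1)^2/8 - (u - 1)/2 + 1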